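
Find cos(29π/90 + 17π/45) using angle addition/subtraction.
cos(29π/90 + 17π/45) = cos 29π/90 cos 17π/45 - sin 29π/90 sin 17π/45 = -0.5878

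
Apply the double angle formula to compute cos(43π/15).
cos(43π/15) = cos²43π/30 - sin²43π/30 = -0.9135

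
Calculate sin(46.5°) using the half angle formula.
sin(46.5°) = √((1 - cos 93°)/2) = 0.7254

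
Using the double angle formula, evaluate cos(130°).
cos(130°) = cos²65° - sin²65° = -0.6428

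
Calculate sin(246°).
sin(246°) = -0.9135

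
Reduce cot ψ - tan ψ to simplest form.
cot ψ - tan ψ = 2 cot(2ψ) (using Double angle)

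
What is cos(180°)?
cos(180°) = -1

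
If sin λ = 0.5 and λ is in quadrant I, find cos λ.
cos λ = 0.866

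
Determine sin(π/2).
sin(π/2) = 1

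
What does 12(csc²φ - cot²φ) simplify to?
12(csc²φ - cot²φ) = 12 (using Pythagorean identity)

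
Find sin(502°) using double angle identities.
sin(502°) = 2 sin 251° cos 251° = 0.6157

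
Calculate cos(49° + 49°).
cos(49° + 49°) = cos 49° cos 49° - sin 49° sin 49° = -0.1392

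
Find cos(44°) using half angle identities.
cos(44°) = √((1 + cos 88°)/2) = 0.7193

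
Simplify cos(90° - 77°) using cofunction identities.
cos(90° - 77°) = sin(77°)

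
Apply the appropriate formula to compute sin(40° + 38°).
sin(40° + 38°) = sin 40° cos 38° + cos 40° sin 38° = 0.9781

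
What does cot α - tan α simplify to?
cot α - tan α = 2 cot(2α) (using Double angle)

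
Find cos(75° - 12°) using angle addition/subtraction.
cos(75° - 12°) = cos 75° cos 12° + sin 75° sin 12° = 0.454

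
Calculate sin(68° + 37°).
sin(68° + 37°) = sin 68° cos 37° + cos 68° sin 37° = (√6+√2)/4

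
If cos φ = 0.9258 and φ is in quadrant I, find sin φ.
sin φ = 0.378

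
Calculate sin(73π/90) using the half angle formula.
sin(73π/90) = √((1 - cos 73π/45)/2) = 0.5592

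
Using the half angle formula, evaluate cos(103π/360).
cos(103π/360) = √((1 + cos 103π/180)/2) = 0.6225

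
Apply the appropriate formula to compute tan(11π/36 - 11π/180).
tan(11π/36 - 11π/180) = (tan 11π/36 - tan 11π/180)/(1 + tan 11π/36 tan 11π/180) = 0.9657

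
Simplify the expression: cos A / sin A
cos A / sin A = cot A (using Quotient identity)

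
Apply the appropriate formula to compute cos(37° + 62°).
cos(37° + 62°) = cos 37° cos 62° - sin 37° sin 62° = -0.1564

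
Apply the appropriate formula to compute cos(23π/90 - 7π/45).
cos(23π/90 - 7π/45) = cos 23π/90 cos 7π/45 + sin 23π/90 sin 7π/45 = 0.9511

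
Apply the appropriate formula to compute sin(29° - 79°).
sin(29° - 79°) = sin 29° cos 79° - cos 29° sin 79° = -0.766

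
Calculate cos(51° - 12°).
cos(51° - 12°) = cos 51° cos 12° + sin 51° sin 12° = 0.7771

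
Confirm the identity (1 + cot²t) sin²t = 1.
LHS = csc²t · sin²t = (1/sin²t) · sin²t = 1 = RHS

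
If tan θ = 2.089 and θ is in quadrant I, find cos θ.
cos θ = 0.4318 (using tan²θ + 1 = sec²θ)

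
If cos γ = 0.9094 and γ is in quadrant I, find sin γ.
sin γ = 0.4159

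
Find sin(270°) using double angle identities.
sin(270°) = 2 sin 135° cos 135° = -1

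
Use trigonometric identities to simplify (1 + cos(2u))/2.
(1 + cos(2u))/2 = cos²u (using Power reduction)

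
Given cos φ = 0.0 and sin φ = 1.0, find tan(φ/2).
tan(φ/2) = sin φ / (1 + cos φ) = 1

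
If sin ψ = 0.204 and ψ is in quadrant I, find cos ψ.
cos ψ = 0.979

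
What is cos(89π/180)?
cos(89π/180) = 0.01745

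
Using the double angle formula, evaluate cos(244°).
cos(244°) = cos²122° - sin²122° = -0.4384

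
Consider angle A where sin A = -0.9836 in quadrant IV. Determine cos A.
cos A = √(1 - sin²A) = 0.1804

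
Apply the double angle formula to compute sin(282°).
sin(282°) = 2 sin 141° cos 141° = -0.9781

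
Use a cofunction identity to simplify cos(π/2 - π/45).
cos(π/2 - π/45) = sin(π/45)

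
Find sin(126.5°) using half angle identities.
sin(126.5°) = √((1 - cos 253°)/2) = 0.8039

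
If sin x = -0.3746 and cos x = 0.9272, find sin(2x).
sin(2x) = 2 sin x cos x = -0.6947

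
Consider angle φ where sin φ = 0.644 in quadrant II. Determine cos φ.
cos φ = ±√(1 - sin²φ) = -0.765 (negative in QII)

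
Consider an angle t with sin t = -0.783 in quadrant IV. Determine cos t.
cos t = √(1 - sin²t) = 0.622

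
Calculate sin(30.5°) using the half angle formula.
sin(30.5°) = √((1 - cos 61°)/2) = 0.5075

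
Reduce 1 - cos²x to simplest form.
1 - cos²x = sin²x (using Pythagorean identity)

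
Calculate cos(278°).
cos(278°) = 0.1392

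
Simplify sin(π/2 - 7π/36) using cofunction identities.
sin(π/2 - 7π/36) = cos(7π/36)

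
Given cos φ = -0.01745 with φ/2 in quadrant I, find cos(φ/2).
cos(φ/2) = ±√((1 + cos φ)/2); positive since φ/2 ∈ QI, so cos(φ/2) = 0.7009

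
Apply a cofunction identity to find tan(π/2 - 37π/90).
tan(π/2 - 37π/90) = cot(37π/90) = 0.2867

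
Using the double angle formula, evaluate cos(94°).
cos(94°) = cos²47° - sin²47° = -0.06976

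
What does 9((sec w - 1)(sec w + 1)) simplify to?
9((sec w - 1)(sec w + 1)) = 9(tan²w) (using Diff. of squares)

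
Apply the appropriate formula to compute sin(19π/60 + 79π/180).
sin(19π/60 + 79π/180) = sin 19π/60 cos 79π/180 + cos 19π/60 sin 79π/180 = 0.6947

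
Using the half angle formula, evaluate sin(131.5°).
sin(131.5°) = √((1 - cos 263°)/2) = 0.749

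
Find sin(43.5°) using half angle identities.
sin(43.5°) = √((1 - cos 87°)/2) = 0.6884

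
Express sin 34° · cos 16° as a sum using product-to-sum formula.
sin 34° cos 16° = (1/2)[sin(34°+16°) + sin(34°-16°)]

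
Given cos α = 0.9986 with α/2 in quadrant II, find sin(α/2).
sin(α/2) = ±√((1 - cos α)/2); positive since α/2 ∈ QII, so sin(α/2) = 0.02646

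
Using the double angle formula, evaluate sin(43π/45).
sin(43π/45) = 2 sin 43π/90 cos 43π/90 = 0.1392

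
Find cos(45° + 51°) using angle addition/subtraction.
cos(45° + 51°) = cos 45° cos 51° - sin 45° sin 51° = -0.1045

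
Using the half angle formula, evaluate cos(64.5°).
cos(64.5°) = √((1 + cos 129°)/2) = 0.4305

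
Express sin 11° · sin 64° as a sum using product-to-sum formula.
sin 11° sin 64° = (1/2)[cos(11°-64°) - cos(11°+64°)]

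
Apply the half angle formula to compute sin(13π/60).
sin(13π/60) = √((1 - cos 13π/30)/2) = 0.6293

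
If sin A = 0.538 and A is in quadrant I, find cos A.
cos A = 0.8429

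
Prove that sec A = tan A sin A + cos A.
RHS = sin²A/cos A + cos A = (sin²A + cos²A)/cos A = 1/cos A = sec A = LHS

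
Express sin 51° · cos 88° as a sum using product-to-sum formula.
sin 51° cos 88° = (1/2)[sin(51°+88°) + sin(51°-88°)]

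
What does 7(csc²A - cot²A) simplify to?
7(csc²A - cot²A) = 7 (using Pythagorean identity)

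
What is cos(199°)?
cos(199°) = -0.9455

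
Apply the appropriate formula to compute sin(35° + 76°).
sin(35° + 76°) = sin 35° cos 76° + cos 35° sin 76° = 0.9336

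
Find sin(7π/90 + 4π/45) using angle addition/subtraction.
sin(7π/90 + 4π/45) = sin 7π/90 cos 4π/45 + cos 7π/90 sin 4π/45 = 1/2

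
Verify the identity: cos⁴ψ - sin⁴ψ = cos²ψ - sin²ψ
LHS = (cos²ψ - sin²ψ)(cos²ψ + sin²ψ) = (cos²ψ - sin²ψ) · 1 = cos²ψ - sin²ψ = RHS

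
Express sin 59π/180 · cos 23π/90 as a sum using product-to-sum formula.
sin 59π/180 cos 23π/90 = (1/2)[sin(59π/180+23π/90) + sin(59π/180-23π/90)]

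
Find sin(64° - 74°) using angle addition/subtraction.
sin(64° - 74°) = sin 64° cos 74° - cos 64° sin 74° = -0.1736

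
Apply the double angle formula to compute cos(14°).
cos(14°) = 1 - 2sin²7° = 0.9703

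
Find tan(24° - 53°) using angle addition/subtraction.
tan(24° - 53°) = (tan 24° - tan 53°)/(1 + tan 24° tan 53°) = -0.5543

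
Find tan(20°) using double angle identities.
tan(20°) = 2 tan 10° / (1 - tan²10°) = 0.364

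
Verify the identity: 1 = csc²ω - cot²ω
RHS = 1/sin²ω - cos²ω/sin²ω = (1 - cos²ω)/sin²ω = sin²ω/sin²ω = 1 = LHS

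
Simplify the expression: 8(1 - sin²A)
8(1 - sin²A) = 8(cos²A) (using Pythagorean identity)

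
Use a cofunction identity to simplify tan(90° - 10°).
tan(90° - 10°) = cot(10°)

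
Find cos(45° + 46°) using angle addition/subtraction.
cos(45° + 46°) = cos 45° cos 46° - sin 45° sin 46° = -0.01745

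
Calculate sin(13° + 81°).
sin(13° + 81°) = sin 13° cos 81° + cos 13° sin 81° = 0.9976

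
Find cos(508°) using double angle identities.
cos(508°) = 2cos²254° - 1 = -0.848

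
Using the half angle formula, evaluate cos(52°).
cos(52°) = √((1 + cos 104°)/2) = 0.6157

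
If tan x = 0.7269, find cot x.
cot x = 1/tan x = 1.376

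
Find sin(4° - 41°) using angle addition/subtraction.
sin(4° - 41°) = sin 4° cos 41° - cos 4° sin 41° = -0.6018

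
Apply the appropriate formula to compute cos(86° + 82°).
cos(86° + 82°) = cos 86° cos 82° - sin 86° sin 82° = -0.9781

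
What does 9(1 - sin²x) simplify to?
9(1 - sin²x) = 9(cos²x) (using Pythagorean identity)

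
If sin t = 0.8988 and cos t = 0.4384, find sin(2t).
sin(2t) = 2 sin t cos t = 0.7881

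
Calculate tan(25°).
tan(25°) = 0.4663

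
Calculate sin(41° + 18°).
sin(41° + 18°) = sin 41° cos 18° + cos 41° sin 18° = 0.8572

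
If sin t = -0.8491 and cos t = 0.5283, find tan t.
tan t = sin t / cos t = -1.607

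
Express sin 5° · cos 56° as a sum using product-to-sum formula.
sin 5° cos 56° = (1/2)[sin(5°+56°) + sin(5°-56°)]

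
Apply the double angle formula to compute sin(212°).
sin(212°) = 2 sin 106° cos 106° = -0.5299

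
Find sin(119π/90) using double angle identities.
sin(119π/90) = 2 sin 119π/180 cos 119π/180 = -0.848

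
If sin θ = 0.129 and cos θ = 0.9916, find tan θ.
tan θ = sin θ / cos θ = 0.1301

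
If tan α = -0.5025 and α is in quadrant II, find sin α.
sin α = 0.449 (using tan²α + 1 = sec²α)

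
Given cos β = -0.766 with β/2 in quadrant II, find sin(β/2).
sin(β/2) = ±√((1 - cos β)/2); positive since β/2 ∈ QII, so sin(β/2) = 0.9397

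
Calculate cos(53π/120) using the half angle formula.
cos(53π/120) = √((1 + cos 53π/60)/2) = 0.1822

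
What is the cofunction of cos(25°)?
cos(25°) = sin(90° - 25°) = sin(65°)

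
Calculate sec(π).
sec(π) = -1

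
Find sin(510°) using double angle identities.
sin(510°) = 2 sin 255° cos 255° = 1/2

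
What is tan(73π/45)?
tan(73π/45) = -2.475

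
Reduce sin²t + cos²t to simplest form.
sin²t + cos²t = 1 (using Pythagorean identity)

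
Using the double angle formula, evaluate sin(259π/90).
sin(259π/90) = 2 sin 259π/180 cos 259π/180 = 0.3746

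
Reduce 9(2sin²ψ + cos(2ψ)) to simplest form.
9(2sin²ψ + cos(2ψ)) = 9 (using Double angle)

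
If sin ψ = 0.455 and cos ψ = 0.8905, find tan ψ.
tan ψ = sin ψ / cos ψ = 0.5109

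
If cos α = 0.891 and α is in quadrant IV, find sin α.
sin α = -0.454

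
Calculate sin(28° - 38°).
sin(28° - 38°) = sin 28° cos 38° - cos 28° sin 38° = -0.1736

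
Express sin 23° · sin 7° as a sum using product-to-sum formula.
sin 23° sin 7° = (1/2)[cos(23°-7°) - cos(23°+7°)]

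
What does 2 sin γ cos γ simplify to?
2 sin γ cos γ = sin(2γ) (using Double angle)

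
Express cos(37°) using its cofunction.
cos(37°) = sin(90° - 37°) = sin(53°)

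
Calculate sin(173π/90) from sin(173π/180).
sin(173π/90) = 2 sin 173π/180 cos 173π/180 = -0.2419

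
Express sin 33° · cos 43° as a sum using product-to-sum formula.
sin 33° cos 43° = (1/2)[sin(33°+43°) + sin(33°-43°)]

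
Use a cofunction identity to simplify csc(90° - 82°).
csc(90° - 82°) = sec(82°)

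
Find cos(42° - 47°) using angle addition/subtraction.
cos(42° - 47°) = cos 42° cos 47° + sin 42° sin 47° = 0.9962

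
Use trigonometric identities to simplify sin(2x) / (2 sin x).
sin(2x) / (2 sin x) = cos x (using Double angle)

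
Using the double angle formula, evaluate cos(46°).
cos(46°) = cos²23° - sin²23° = 0.6947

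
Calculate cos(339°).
cos(339°) = 0.9336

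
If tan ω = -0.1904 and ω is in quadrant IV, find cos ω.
cos ω = 0.9824 (using tan²ω + 1 = sec²ω)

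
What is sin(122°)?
sin(122°) = 0.848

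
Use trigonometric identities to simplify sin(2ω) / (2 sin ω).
sin(2ω) / (2 sin ω) = cos ω (using Double angle)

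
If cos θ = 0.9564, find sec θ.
sec θ = 1/cos θ = 1.046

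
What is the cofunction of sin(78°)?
sin(78°) = cos(90° - 78°) = cos(12°)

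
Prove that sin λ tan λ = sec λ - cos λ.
RHS = 1/cos λ - cos λ = (1 - cos²λ)/cos λ = sin²λ/cos λ = sin λ · (sin λ/cos λ) = sin λ tan λ = LHS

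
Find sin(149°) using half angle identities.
sin(149°) = √((1 - cos 298°)/2) = 0.515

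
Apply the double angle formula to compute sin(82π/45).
sin(82π/45) = 2 sin 41π/45 cos 41π/45 = -0.5299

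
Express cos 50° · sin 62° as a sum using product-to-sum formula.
cos 50° sin 62° = (1/2)[sin(50°+62°) - sin(50°-62°)]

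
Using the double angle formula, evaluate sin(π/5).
sin(π/5) = 2 sin π/10 cos π/10 = 0.5878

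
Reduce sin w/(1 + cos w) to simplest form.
sin w/(1 + cos w) = tan(w/2) (using Half angle)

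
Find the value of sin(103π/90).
sin(103π/90) = -0.4384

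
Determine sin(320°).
sin(320°) = -0.6428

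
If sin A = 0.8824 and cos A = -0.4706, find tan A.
tan A = sin A / cos A = -1.875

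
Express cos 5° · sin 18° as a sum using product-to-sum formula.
cos 5° sin 18° = (1/2)[sin(5°+18°) - sin(5°-18°)]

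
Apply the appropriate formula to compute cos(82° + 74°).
cos(82° + 74°) = cos 82° cos 74° - sin 82° sin 74° = -0.9135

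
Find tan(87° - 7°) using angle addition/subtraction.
tan(87° - 7°) = (tan 87° - tan 7°)/(1 + tan 87° tan 7°) = 5.671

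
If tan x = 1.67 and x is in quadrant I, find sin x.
sin x = 0.8579 (using tan²x + 1 = sec²x)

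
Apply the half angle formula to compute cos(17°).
cos(17°) = √((1 + cos 34°)/2) = 0.9563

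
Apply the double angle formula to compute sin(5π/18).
sin(5π/18) = 2 sin 5π/36 cos 5π/36 = 0.766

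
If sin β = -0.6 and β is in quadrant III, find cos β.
cos β = -0.8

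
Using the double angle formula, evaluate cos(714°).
cos(714°) = 1 - 2sin²357° = 0.9945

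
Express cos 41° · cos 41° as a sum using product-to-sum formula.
cos 41° cos 41° = (1/2)[cos(41°-41°) + cos(41°+41°)]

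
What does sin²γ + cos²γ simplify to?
sin²γ + cos²γ = 1 (using Pythagorean identity)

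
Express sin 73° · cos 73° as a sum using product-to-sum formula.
sin 73° cos 73° = (1/2)[sin(73°+73°) + sin(73°-73°)]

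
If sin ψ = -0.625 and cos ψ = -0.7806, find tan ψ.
tan ψ = sin ψ / cos ψ = 0.8007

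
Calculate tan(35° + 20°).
tan(35° + 20°) = (tan 35° + tan 20°)/(1 - tan 35° tan 20°) = 1.428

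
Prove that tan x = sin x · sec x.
RHS = sin x · (1/cos x) = sin x/cos x = tan x = LHS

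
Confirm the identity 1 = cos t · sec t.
RHS = cos t · (1/cos t) = 1 = LHS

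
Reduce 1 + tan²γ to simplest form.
1 + tan²γ = sec²γ (using Pythagorean identity)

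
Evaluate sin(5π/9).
sin(5π/9) = 0.9848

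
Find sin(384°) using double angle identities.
sin(384°) = 2 sin 192° cos 192° = 0.4067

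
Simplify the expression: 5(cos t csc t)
5(cos t csc t) = 5(cot t) (using Reciprocal + quotient)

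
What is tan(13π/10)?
tan(13π/10) = 1.376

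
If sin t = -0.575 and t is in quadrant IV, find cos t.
cos t = 0.8182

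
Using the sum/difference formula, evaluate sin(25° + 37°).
sin(25° + 37°) = sin 25° cos 37° + cos 25° sin 37° = 0.8829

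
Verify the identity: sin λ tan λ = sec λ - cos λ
RHS = 1/cos λ - cos λ = (1 - cos²λ)/cos λ = sin²λ/cos λ = sin λ · (sin λ/cos λ) = sin λ tan λ = LHS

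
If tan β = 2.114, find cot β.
cot β = 1/tan β = 0.473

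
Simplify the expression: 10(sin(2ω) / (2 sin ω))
10(sin(2ω) / (2 sin ω)) = 10(cos ω) (using Double angle)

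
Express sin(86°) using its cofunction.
sin(86°) = cos(90° - 86°) = cos(4°)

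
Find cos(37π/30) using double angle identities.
cos(37π/30) = cos²37π/60 - sin²37π/60 = -0.7431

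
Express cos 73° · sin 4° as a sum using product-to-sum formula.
cos 73° sin 4° = (1/2)[sin(73°+4°) - sin(73°-4°)]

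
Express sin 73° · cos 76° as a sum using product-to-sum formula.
sin 73° cos 76° = (1/2)[sin(73°+76°) + sin(73°-76°)]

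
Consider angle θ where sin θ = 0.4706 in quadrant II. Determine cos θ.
cos θ = ±√(1 - sin²θ) = -0.8823 (negative in QII)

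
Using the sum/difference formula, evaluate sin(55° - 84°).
sin(55° - 84°) = sin 55° cos 84° - cos 55° sin 84° = -0.4848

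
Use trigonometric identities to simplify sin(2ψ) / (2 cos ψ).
sin(2ψ) / (2 cos ψ) = sin ψ (using Double angle)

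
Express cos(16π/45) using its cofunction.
cos(16π/45) = sin(π/2 - 16π/45) = sin(13π/90)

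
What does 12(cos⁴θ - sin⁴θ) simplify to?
12(cos⁴θ - sin⁴θ) = 12(cos(2θ)) (using Factoring + double angle)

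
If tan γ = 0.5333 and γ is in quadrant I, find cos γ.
cos γ = 0.8824 (using tan²γ + 1 = sec²γ)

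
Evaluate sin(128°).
sin(128°) = 0.788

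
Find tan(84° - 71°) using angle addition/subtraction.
tan(84° - 71°) = (tan 84° - tan 71°)/(1 + tan 84° tan 71°) = 0.2309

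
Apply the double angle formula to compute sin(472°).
sin(472°) = 2 sin 236° cos 236° = 0.9272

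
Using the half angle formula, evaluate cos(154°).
cos(154°) = -√((1 + cos 308°)/2) = -0.8988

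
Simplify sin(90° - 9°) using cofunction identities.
sin(90° - 9°) = cos(9°)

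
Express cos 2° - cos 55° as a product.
cos 2° - cos 55° = -2 sin(28.5°) sin(-26.5°)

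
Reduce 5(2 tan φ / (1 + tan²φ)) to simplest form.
5(2 tan φ / (1 + tan²φ)) = 5(sin(2φ)) (using Double angle)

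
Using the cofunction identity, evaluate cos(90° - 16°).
cos(90° - 16°) = sin(16°) = 0.2756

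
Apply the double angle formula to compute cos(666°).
cos(666°) = cos²333° - sin²333° = 0.5878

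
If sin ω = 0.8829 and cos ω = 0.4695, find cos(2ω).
cos(2ω) = cos²ω - sin²ω = -0.5591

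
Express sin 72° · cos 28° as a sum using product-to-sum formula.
sin 72° cos 28° = (1/2)[sin(72°+28°) + sin(72°-28°)]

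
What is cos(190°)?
cos(190°) = -0.9848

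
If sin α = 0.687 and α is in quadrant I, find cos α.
cos α = 0.7267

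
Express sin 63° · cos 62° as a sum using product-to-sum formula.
sin 63° cos 62° = (1/2)[sin(63°+62°) + sin(63°-62°)]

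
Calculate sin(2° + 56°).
sin(2° + 56°) = sin 2° cos 56° + cos 2° sin 56° = 0.848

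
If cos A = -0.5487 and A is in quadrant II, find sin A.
sin A = 0.836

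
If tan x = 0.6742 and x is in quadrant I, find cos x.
cos x = 0.8292 (using tan²x + 1 = sec²x)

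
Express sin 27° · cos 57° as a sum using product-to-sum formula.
sin 27° cos 57° = (1/2)[sin(27°+57°) + sin(27°-57°)]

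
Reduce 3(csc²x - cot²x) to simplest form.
3(csc²x - cot²x) = 3 (using Pythagorean identity)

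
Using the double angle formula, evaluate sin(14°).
sin(14°) = 2 sin 7° cos 7° = 0.2419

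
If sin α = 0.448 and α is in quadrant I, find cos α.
cos α = 0.894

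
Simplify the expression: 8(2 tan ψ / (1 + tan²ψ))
8(2 tan ψ / (1 + tan²ψ)) = 8(sin(2ψ)) (using Double angle)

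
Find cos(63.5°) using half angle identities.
cos(63.5°) = √((1 + cos 127°)/2) = 0.4462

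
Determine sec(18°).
sec(18°) = 1.051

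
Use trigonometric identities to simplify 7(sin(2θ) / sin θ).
7(sin(2θ) / sin θ) = 7(2 cos θ) (using Double angle)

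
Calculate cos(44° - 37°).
cos(44° - 37°) = cos 44° cos 37° + sin 44° sin 37° = 0.9925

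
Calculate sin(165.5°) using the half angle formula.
sin(165.5°) = √((1 - cos 331°)/2) = 0.2504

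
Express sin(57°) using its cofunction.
sin(57°) = cos(90° - 57°) = cos(33°)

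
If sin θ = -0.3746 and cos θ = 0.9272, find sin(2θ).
sin(2θ) = 2 sin θ cos θ = -0.6947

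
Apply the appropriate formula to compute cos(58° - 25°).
cos(58° - 25°) = cos 58° cos 25° + sin 58° sin 25° = 0.8387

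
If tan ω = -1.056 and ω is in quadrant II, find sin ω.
sin ω = 0.7261 (using tan²ω + 1 = sec²ω)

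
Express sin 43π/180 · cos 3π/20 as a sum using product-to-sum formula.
sin 43π/180 cos 3π/20 = (1/2)[sin(43π/180+3π/20) + sin(43π/180-3π/20)]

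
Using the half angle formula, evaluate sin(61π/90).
sin(61π/90) = √((1 - cos 61π/45)/2) = 0.848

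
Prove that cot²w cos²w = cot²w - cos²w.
RHS = cos²w/sin²w - cos²w = cos²w(1/sin²w - 1) = cos²w · (1 - sin²w)/sin²w = cos²w · cos²w/sin²w = cos²w · cot²w = LHS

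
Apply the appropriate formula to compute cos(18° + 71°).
cos(18° + 71°) = cos 18° cos 71° - sin 18° sin 71° = 0.01745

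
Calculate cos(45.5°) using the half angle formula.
cos(45.5°) = √((1 + cos 91°)/2) = 0.7009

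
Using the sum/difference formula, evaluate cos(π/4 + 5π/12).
cos(π/4 + 5π/12) = cos π/4 cos 5π/12 - sin π/4 sin 5π/12 = -1/2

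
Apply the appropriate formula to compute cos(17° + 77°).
cos(17° + 77°) = cos 17° cos 77° - sin 17° sin 77° = -0.06976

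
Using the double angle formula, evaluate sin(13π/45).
sin(13π/45) = 2 sin 13π/90 cos 13π/90 = 0.788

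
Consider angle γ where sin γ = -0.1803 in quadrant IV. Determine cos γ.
cos γ = √(1 - sin²γ) = 0.9836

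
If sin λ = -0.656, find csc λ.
csc λ = 1/sin λ = -1.524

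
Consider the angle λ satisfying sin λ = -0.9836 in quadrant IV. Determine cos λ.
cos λ = √(1 - sin²λ) = 0.1804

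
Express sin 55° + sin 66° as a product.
sin 55° + sin 66° = 2 sin(60.5°) cos(-5.5°)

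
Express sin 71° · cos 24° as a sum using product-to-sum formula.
sin 71° cos 24° = (1/2)[sin(71°+24°) + sin(71°-24°)]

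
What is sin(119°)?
sin(119°) = 0.8746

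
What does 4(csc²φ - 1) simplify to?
4(csc²φ - 1) = 4(cot²φ) (using Pythagorean identity)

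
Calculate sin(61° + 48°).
sin(61° + 48°) = sin 61° cos 48° + cos 61° sin 48° = 0.9455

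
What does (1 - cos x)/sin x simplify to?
(1 - cos x)/sin x = tan(x/2) (using Half angle)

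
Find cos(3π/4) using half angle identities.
cos(3π/4) = -√((1 + cos 3π/2)/2) = -√2/2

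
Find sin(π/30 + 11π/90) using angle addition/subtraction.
sin(π/30 + 11π/90) = sin π/30 cos 11π/90 + cos π/30 sin 11π/90 = 0.4695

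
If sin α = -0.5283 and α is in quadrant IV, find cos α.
cos α = 0.8491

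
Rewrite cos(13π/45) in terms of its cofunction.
cos(13π/45) = sin(π/2 - 13π/45) = sin(19π/90)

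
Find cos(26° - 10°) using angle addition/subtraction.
cos(26° - 10°) = cos 26° cos 10° + sin 26° sin 10° = 0.9613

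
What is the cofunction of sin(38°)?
sin(38°) = cos(90° - 38°) = cos(52°)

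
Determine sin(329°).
sin(329°) = -0.515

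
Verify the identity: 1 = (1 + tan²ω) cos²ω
RHS = sec²ω · cos²ω = (1/cos²ω) · cos²ω = 1 = LHS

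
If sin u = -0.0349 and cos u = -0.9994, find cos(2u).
cos(2u) = cos²u - sin²u = 0.9976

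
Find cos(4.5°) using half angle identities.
cos(4.5°) = √((1 + cos 9°)/2) = 0.9969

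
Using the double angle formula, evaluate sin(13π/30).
sin(13π/30) = 2 sin 13π/60 cos 13π/60 = 0.9781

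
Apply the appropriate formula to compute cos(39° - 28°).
cos(39° - 28°) = cos 39° cos 28° + sin 39° sin 28° = 0.9816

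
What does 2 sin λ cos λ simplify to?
2 sin λ cos λ = sin(2λ) (using Double angle)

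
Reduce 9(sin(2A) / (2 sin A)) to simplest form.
9(sin(2A) / (2 sin A)) = 9(cos A) (using Double angle)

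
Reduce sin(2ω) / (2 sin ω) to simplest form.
sin(2ω) / (2 sin ω) = cos ω (using Double angle)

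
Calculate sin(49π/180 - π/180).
sin(49π/180 - π/180) = sin 49π/180 cos π/180 - cos 49π/180 sin π/180 = 0.7431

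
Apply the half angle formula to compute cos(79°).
cos(79°) = √((1 + cos 158°)/2) = 0.1908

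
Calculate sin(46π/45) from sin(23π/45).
sin(46π/45) = 2 sin 23π/45 cos 23π/45 = -0.06976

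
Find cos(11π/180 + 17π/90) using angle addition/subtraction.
cos(11π/180 + 17π/90) = cos 11π/180 cos 17π/90 - sin 11π/180 sin 17π/90 = √2/2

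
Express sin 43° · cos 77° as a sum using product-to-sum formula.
sin 43° cos 77° = (1/2)[sin(43°+77°) + sin(43°-77°)]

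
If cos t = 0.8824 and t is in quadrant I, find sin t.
sin t = 0.4705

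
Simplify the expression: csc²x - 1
csc²x - 1 = cot²x (using Pythagorean identity)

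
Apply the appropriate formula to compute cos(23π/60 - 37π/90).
cos(23π/60 - 37π/90) = cos 23π/60 cos 37π/90 + sin 23π/60 sin 37π/90 = 0.9962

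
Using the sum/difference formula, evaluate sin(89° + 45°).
sin(89° + 45°) = sin 89° cos 45° + cos 89° sin 45° = 0.7193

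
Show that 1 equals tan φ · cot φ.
RHS = (sin φ/cos φ) · (cos φ/sin φ) = 1 = LHS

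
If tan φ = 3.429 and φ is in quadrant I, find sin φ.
sin φ = 0.96 (using tan²φ + 1 = sec²φ)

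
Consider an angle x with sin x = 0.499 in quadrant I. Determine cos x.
cos x = √(1 - sin²x) = 0.8666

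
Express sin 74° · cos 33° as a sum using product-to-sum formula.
sin 74° cos 33° = (1/2)[sin(74°+33°) + sin(74°-33°)]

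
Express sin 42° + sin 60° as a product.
sin 42° + sin 60° = 2 sin(51°) cos(-9°)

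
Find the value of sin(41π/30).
sin(41π/30) = -0.9135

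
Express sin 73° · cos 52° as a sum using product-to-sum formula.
sin 73° cos 52° = (1/2)[sin(73°+52°) + sin(73°-52°)]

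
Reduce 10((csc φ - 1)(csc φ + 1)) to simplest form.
10((csc φ - 1)(csc φ + 1)) = 10(cot²φ) (using Diff. of squares)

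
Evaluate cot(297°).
cot(297°) = -0.5095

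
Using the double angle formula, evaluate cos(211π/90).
cos(211π/90) = cos²211π/180 - sin²211π/180 = 0.4695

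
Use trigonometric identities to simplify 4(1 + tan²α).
4(1 + tan²α) = 4(sec²α) (using Pythagorean identity)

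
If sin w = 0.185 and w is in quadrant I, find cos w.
cos w = 0.9827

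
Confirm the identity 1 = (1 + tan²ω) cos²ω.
RHS = sec²ω · cos²ω = (1/cos²ω) · cos²ω = 1 = LHS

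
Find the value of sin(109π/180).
sin(109π/180) = 0.9455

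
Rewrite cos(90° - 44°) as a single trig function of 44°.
cos(90° - 44°) = sin(44°)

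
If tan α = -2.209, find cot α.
cot α = 1/tan α = -0.4527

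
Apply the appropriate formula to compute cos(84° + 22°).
cos(84° + 22°) = cos 84° cos 22° - sin 84° sin 22° = -0.2756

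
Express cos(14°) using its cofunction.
cos(14°) = sin(90° - 14°) = sin(76°)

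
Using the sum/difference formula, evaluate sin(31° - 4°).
sin(31° - 4°) = sin 31° cos 4° - cos 31° sin 4° = 0.454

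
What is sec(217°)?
sec(217°) = -1.252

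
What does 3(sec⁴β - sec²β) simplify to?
3(sec⁴β - sec²β) = 3(tan⁴β + tan²β) (using Pythagorean)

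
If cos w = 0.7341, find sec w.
sec w = 1/cos w = 1.362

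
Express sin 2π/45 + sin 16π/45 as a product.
sin 2π/45 + sin 16π/45 = 2 sin(π/5) cos(-7π/45)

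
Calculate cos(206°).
cos(206°) = -0.8988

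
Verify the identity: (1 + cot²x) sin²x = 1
LHS = csc²x · sin²x = (1/sin²x) · sin²x = 1 = RHS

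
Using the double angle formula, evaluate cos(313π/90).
cos(313π/90) = cos²313π/180 - sin²313π/180 = -0.06976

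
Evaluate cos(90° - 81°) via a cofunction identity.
cos(90° - 81°) = sin(81°) = 0.9877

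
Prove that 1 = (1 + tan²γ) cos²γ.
RHS = sec²γ · cos²γ = (1/cos²γ) · cos²γ = 1 = LHS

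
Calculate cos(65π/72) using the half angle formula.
cos(65π/72) = -√((1 + cos 65π/36)/2) = -0.9537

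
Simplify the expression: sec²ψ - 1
sec²ψ - 1 = tan²ψ (using Pythagorean identity)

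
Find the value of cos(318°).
cos(318°) = 0.7431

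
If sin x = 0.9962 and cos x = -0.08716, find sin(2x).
sin(2x) = 2 sin x cos x = -0.1737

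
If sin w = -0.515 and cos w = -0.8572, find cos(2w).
cos(2w) = cos²w - sin²w = 0.4696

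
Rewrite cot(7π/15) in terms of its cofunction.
cot(7π/15) = tan(π/2 - 7π/15) = tan(π/30)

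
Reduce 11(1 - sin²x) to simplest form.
11(1 - sin²x) = 11(cos²x) (using Pythagorean identity)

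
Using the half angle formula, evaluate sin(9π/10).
sin(9π/10) = √((1 - cos 9π/5)/2) = 0.309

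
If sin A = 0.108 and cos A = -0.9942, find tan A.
tan A = sin A / cos A = -0.1086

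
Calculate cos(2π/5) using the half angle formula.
cos(2π/5) = √((1 + cos 4π/5)/2) = 0.309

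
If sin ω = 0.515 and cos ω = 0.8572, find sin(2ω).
sin(2ω) = 2 sin ω cos ω = 0.8829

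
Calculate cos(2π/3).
cos(2π/3) = -1/2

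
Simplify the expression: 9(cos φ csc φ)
9(cos φ csc φ) = 9(cot φ) (using Reciprocal + quotient)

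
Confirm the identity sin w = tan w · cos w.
RHS = (sin w/cos w) · cos w = sin w = LHS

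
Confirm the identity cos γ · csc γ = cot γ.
LHS = cos γ · (1/sin γ) = cos γ/sin γ = cot γ = RHS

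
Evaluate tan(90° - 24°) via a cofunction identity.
tan(90° - 24°) = cot(24°) = 2.246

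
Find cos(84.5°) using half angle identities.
cos(84.5°) = √((1 + cos 169°)/2) = 0.09585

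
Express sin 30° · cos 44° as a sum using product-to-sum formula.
sin 30° cos 44° = (1/2)[sin(30°+44°) + sin(30°-44°)]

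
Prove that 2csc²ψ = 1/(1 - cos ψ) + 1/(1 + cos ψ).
RHS = [(1 + cos ψ) + (1 - cos ψ)] / [(1 - cos ψ)(1 + cos ψ)] = 2/(1 - cos²ψ) = 2/sin²ψ = 2csc²ψ = LHS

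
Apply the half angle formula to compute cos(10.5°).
cos(10.5°) = √((1 + cos 21°)/2) = 0.9833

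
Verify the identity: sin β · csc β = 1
LHS = sin β · (1/sin β) = 1 = RHS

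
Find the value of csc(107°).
csc(107°) = 1.046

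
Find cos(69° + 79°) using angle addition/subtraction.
cos(69° + 79°) = cos 69° cos 79° - sin 69° sin 79° = -0.848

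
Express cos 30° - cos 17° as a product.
cos 30° - cos 17° = -2 sin(23.5°) sin(6.5°)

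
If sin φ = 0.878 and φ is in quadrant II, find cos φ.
cos φ = -0.4787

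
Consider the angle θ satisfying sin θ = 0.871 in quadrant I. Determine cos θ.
cos θ = √(1 - sin²θ) = 0.4913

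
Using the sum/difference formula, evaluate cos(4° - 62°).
cos(4° - 62°) = cos 4° cos 62° + sin 4° sin 62° = 0.5299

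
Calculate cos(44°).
cos(44°) = 0.7193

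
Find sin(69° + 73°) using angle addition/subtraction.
sin(69° + 73°) = sin 69° cos 73° + cos 69° sin 73° = 0.6157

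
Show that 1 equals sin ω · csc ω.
RHS = sin ω · (1/sin ω) = 1 = LHS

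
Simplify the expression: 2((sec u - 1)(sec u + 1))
2((sec u - 1)(sec u + 1)) = 2(tan²u) (using Diff. of squares)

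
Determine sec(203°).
sec(203°) = -1.086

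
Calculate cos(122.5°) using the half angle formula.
cos(122.5°) = -√((1 + cos 245°)/2) = -0.5373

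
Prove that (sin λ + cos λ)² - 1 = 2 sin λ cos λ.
LHS = sin²λ + 2 sin λ cos λ + cos²λ - 1 = (sin²λ + cos²λ) + 2 sin λ cos λ - 1 = 1 + 2 sin λ cos λ - 1 = 2 sin λ cos λ = RHS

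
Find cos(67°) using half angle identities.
cos(67°) = √((1 + cos 134°)/2) = 0.3907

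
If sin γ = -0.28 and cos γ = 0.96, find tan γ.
tan γ = sin γ / cos γ = -0.2917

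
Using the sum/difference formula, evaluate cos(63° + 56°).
cos(63° + 56°) = cos 63° cos 56° - sin 63° sin 56° = -0.4848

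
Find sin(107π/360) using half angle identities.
sin(107π/360) = √((1 - cos 107π/180)/2) = 0.8039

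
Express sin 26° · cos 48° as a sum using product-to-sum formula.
sin 26° cos 48° = (1/2)[sin(26°+48°) + sin(26°-48°)]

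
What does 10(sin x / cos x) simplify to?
10(sin x / cos x) = 10(tan x) (using Quotient identity)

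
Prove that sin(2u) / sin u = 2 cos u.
LHS = 2 sin u cos u / sin u = 2 cos u = RHS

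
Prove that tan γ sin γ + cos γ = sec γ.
LHS = sin²γ/cos γ + cos γ = (sin²γ + cos²γ)/cos γ = 1/cos γ = sec γ = RHS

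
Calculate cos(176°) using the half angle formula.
cos(176°) = -√((1 + cos 352°)/2) = -0.9976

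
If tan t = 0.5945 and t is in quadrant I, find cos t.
cos t = 0.8596 (using tan²t + 1 = sec²t)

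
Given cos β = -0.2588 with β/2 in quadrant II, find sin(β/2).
sin(β/2) = ±√((1 - cos β)/2); positive since β/2 ∈ QII, so sin(β/2) = 0.7933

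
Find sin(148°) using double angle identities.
sin(148°) = 2 sin 74° cos 74° = 0.5299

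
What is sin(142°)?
sin(142°) = 0.6157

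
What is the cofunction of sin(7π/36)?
sin(7π/36) = cos(π/2 - 7π/36) = cos(11π/36)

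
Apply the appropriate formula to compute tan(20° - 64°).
tan(20° - 64°) = (tan 20° - tan 64°)/(1 + tan 20° tan 64°) = -0.9657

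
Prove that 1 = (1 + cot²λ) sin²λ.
RHS = csc²λ · sin²λ = (1/sin²λ) · sin²λ = 1 = LHS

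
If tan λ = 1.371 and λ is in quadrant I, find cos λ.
cos λ = 0.5893 (using tan²λ + 1 = sec²λ)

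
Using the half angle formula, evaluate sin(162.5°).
sin(162.5°) = √((1 - cos 325°)/2) = 0.3007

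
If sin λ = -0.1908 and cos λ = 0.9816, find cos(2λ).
cos(2λ) = cos²λ - sin²λ = 0.9271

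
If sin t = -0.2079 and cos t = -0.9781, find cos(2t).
cos(2t) = cos²t - sin²t = 0.9135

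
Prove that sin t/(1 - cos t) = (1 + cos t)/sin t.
LHS = sin t(1 + cos t) / ((1 - cos t)(1 + cos t)) = sin t(1 + cos t) / (1 - cos²t) = sin t(1 + cos t) / sin²t = (1 + cos t)/sin t = RHS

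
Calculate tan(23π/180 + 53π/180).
tan(23π/180 + 53π/180) = (tan 23π/180 + tan 53π/180)/(1 - tan 23π/180 tan 53π/180) = 4.011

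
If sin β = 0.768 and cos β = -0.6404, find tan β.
tan β = sin β / cos β = -1.199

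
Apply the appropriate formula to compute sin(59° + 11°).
sin(59° + 11°) = sin 59° cos 11° + cos 59° sin 11° = 0.9397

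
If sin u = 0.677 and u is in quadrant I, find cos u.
cos u = 0.736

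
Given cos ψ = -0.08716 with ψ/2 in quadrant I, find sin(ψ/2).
sin(ψ/2) = ±√((1 - cos ψ)/2); positive since ψ/2 ∈ QI, so sin(ψ/2) = 0.7373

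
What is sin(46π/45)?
sin(46π/45) = -0.06976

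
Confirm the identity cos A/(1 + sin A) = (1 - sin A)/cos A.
RHS = (1 - sin A)(1 + sin A) / (cos A(1 + sin A)) = (1 - sin²A) / (cos A(1 + sin A)) = cos²A / (cos A(1 + sin A)) = cos A/(1 + sin A) = LHS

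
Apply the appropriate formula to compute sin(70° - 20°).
sin(70° - 20°) = sin 70° cos 20° - cos 70° sin 20° = 0.766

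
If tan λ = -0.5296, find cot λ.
cot λ = 1/tan λ = -1.888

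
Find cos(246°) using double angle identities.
cos(246°) = cos²123° - sin²123° = -0.4067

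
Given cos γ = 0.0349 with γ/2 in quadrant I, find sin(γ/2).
sin(γ/2) = ±√((1 - cos γ)/2); positive since γ/2 ∈ QI, so sin(γ/2) = 0.6947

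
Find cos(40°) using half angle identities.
cos(40°) = √((1 + cos 80°)/2) = 0.766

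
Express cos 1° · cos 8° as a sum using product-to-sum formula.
cos 1° cos 8° = (1/2)[cos(1°-8°) + cos(1°+8°)]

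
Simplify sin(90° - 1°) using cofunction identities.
sin(90° - 1°) = cos(1°)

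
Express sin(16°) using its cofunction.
sin(16°) = cos(90° - 16°) = cos(74°)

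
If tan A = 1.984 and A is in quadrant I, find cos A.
cos A = 0.4501 (using tan²A + 1 = sec²A)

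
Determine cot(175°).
cot(175°) = -11.43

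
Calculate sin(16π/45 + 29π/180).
sin(16π/45 + 29π/180) = sin 16π/45 cos 29π/180 + cos 16π/45 sin 29π/180 = 0.9986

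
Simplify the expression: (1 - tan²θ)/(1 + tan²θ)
(1 - tan²θ)/(1 + tan²θ) = cos(2θ) (using Double angle)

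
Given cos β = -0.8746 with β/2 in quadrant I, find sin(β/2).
sin(β/2) = ±√((1 - cos β)/2); positive since β/2 ∈ QI, so sin(β/2) = 0.9681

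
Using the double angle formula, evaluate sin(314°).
sin(314°) = 2 sin 157° cos 157° = -0.7193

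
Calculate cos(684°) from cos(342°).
cos(684°) = cos²342° - sin²342° = 0.809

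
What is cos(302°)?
cos(302°) = 0.5299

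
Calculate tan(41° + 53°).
tan(41° + 53°) = (tan 41° + tan 53°)/(1 - tan 41° tan 53°) = -14.3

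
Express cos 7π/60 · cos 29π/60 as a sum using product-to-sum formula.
cos 7π/60 cos 29π/60 = (1/2)[cos(7π/60-29π/60) + cos(7π/60+29π/60)]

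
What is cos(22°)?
cos(22°) = 0.9272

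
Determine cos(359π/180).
cos(359π/180) = 0.9998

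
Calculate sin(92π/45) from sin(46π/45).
sin(92π/45) = 2 sin 46π/45 cos 46π/45 = 0.1392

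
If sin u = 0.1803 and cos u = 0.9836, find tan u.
tan u = sin u / cos u = 0.1833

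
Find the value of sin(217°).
sin(217°) = -0.6018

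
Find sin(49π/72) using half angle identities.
sin(49π/72) = √((1 - cos 49π/36)/2) = 0.8434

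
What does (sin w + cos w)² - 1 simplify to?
(sin w + cos w)² - 1 = sin(2w) (using Pythagorean + double angle)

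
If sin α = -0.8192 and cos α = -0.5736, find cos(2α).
cos(2α) = cos²α - sin²α = -0.3421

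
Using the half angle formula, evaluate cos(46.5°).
cos(46.5°) = √((1 + cos 93°)/2) = 0.6884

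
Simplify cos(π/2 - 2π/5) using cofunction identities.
cos(π/2 - 2π/5) = sin(2π/5)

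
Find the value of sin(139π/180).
sin(139π/180) = 0.6561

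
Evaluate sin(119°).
sin(119°) = 0.8746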